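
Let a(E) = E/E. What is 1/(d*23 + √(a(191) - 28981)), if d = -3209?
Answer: -3209/236847923 - 6*I*√805/5447502229 ≈ -1.3549e-5 - 3.125e-8*I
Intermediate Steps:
a(E) = 1
1/(d*23 + √(a(191) - 28981)) = 1/(-3209*23 + √(1 - 28981)) = 1/(-73807 + √(-28980)) = 1/(-73807 + 6*I*√805)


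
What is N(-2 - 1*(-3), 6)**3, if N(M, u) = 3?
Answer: 27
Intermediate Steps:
N(-2 - 1*(-3), 6)**3 = 3**3 = 27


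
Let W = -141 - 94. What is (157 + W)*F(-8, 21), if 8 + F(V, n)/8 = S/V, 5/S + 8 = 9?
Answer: 5382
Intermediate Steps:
S = 5 (S = 5/(-8 + 9) = 5/1 = 5*1 = 5)
W = -235
F(V, n) = -64 + 40/V (F(V, n) = -64 + 8*(5/V) = -64 + 40/V)
(157 + W)*F(-8, 21) = (157 - 235)*(-64 + 40/(-8)) = -78*(-64 + 40*(-⅛)) = -78*(-64 - 5) = -78*(-69) = 5382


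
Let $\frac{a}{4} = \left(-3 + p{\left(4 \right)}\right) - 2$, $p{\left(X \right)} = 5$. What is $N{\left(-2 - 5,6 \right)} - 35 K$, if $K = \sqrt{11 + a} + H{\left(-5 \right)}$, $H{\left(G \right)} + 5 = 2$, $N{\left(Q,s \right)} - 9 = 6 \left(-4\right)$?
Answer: $90 - 35 \sqrt{11} \approx -26.082$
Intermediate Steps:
$N{\left(Q,s \right)} = -15$ ($N{\left(Q,s \right)} = 9 + 6 \left(-4\right) = 9 - 24 = -15$)
$H{\left(G \right)} = -3$ ($H{\left(G \right)} = -5 + 2 = -3$)
$a = 0$ ($a = 4 \left(\left(-3 + 5\right) - 2\right) = 4 \left(2 - 2\right) = 4 \cdot 0 = 0$)
$K = -3 + \sqrt{11}$ ($K = \sqrt{11 + 0} - 3 = \sqrt{11} - 3 = -3 + \sqrt{11} \approx 0.31662$)
$N{\left(-2 - 5,6 \right)} - 35 K = -15 - 35 \left(-3 + \sqrt{11}\right) = -15 + \left(105 - 35 \sqrt{11}\right) = 90 - 35 \sqrt{11}$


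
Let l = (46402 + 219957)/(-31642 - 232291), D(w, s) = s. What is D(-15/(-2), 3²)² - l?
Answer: 21644932/263933 ≈ 82.009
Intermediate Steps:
l = -266359/263933 (l = 266359/(-263933) = 266359*(-1/263933) = -266359/263933 ≈ -1.0092)
D(-15/(-2), 3²)² - l = (3²)² - 1*(-266359/263933) = 9² + 266359/263933 = 81 + 266359/263933 = 21644932/263933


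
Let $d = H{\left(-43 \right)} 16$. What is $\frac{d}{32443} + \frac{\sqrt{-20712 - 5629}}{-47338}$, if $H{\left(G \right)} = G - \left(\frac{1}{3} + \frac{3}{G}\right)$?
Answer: $- \frac{89296}{4185147} - \frac{i \sqrt{26341}}{47338} \approx -0.021336 - 0.0034285 i$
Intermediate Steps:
$H{\left(G \right)} = - \frac{1}{3} + G - \frac{3}{G}$ ($H{\left(G \right)} = G - \left(\frac{1}{3} + \frac{3}{G}\right) = - \frac{1}{3} + G - \frac{3}{G}$)
$d = - \frac{89296}{129}$ ($d = \left(- \frac{1}{3} - 43 - \frac{3}{-43}\right) 16 = \left(- \frac{1}{3} - 43 - - \frac{3}{43}\right) 16 = \left(- \frac{1}{3} - 43 + \frac{3}{43}\right) 16 = \left(- \frac{5581}{129}\right) 16 = - \frac{89296}{129} \approx -692.22$)
$\frac{d}{32443} + \frac{\sqrt{-20712 - 5629}}{-47338} = - \frac{89296}{129 \cdot 32443} + \frac{\sqrt{-20712 - 5629}}{-47338} = \left(- \frac{89296}{129}\right) \frac{1}{32443} + \sqrt{-26341} \left(- \frac{1}{47338}\right) = - \frac{89296}{4185147} + i \sqrt{26341} \left(- \frac{1}{47338}\right) = - \frac{89296}{4185147} - \frac{i \sqrt{26341}}{47338}$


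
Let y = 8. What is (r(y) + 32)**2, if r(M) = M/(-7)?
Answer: 46656/49 ≈ 952.16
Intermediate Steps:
r(M) = -M/7 (r(M) = M*(-1/7) = -M/7)
(r(y) + 32)**2 = (-1/7*8 + 32)**2 = (-8/7 + 32)**2 = (216/7)**2 = 46656/49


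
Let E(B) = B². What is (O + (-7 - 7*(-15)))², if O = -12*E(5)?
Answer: 40804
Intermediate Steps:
O = -300 (O = -12*5² = -12*25 = -300)
(O + (-7 - 7*(-15)))² = (-300 + (-7 - 7*(-15)))² = (-300 + (-7 + 105))² = (-300 + 98)² = (-202)² = 40804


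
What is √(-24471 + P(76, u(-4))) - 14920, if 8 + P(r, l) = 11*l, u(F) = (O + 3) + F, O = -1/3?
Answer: -14920 + I*√220443/3 ≈ -14920.0 + 156.5*I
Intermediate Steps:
O = -⅓ (O = -1*⅓ = -⅓ ≈ -0.33333)
u(F) = 8/3 + F (u(F) = (-⅓ + 3) + F = 8/3 + F)
P(r, l) = -8 + 11*l
√(-24471 + P(76, u(-4))) - 14920 = √(-24471 + (-8 + 11*(8/3 - 4))) - 14920 = √(-24471 + (-8 + 11*(-4/3))) - 14920 = √(-24471 + (-8 - 44/3)) - 14920 = √(-24471 - 68/3) - 14920 = √(-73481/3) - 14920 = I*√220443/3 - 14920 = -14920 + I*√220443/3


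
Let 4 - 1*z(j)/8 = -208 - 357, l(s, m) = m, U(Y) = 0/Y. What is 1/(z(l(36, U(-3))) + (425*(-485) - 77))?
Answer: -1/201650 ≈ -4.9591e-6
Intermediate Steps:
U(Y) = 0
z(j) = 4552 (z(j) = 32 - 8*(-208 - 357) = 32 - 8*(-565) = 32 + 4520 = 4552)
1/(z(l(36, U(-3))) + (425*(-485) - 77)) = 1/(4552 + (425*(-485) - 77)) = 1/(4552 + (-206125 - 77)) = 1/(4552 - 206202) = 1/(-201650) = -1/201650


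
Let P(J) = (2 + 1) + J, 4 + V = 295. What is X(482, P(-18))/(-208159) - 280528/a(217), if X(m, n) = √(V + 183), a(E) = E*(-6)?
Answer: 140264/651 - √474/208159 ≈ 215.46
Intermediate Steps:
V = 291 (V = -4 + 295 = 291)
a(E) = -6*E
P(J) = 3 + J
X(m, n) = √474 (X(m, n) = √(291 + 183) = √474)
X(482, P(-18))/(-208159) - 280528/a(217) = √474/(-208159) - 280528/((-6*217)) = √474*(-1/208159) - 280528/(-1302) = -√474/208159 - 280528*(-1/1302) = -√474/208159 + 140264/651 = 140264/651 - √474/208159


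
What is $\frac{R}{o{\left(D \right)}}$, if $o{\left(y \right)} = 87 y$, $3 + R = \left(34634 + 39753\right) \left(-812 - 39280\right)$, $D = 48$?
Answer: $- \frac{994107869}{1392} \approx -7.1416 \cdot 10^{5}$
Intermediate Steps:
$R = -2982323607$ ($R = -3 + \left(34634 + 39753\right) \left(-812 - 39280\right) = -3 + 74387 \left(-40092\right) = -3 - 2982323604 = -2982323607$)
$\frac{R}{o{\left(D \right)}} = - \frac{2982323607}{87 \cdot 48} = - \frac{2982323607}{4176} = \left(-2982323607\right) \frac{1}{4176} = - \frac{994107869}{1392}$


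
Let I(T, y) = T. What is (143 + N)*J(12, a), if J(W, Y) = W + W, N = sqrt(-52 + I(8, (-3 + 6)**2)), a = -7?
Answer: 3432 + 48*I*sqrt(11) ≈ 3432.0 + 159.2*I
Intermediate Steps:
N = 2*I*sqrt(11) (N = sqrt(-52 + 8) = sqrt(-44) = 2*I*sqrt(11) ≈ 6.6332*I)
J(W, Y) = 2*W
(143 + N)*J(12, a) = (143 + 2*I*sqrt(11))*(2*12) = (143 + 2*I*sqrt(11))*24 = 3432 + 48*I*sqrt(11)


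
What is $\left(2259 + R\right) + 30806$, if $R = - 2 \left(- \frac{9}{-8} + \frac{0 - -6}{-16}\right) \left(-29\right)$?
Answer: $\frac{66217}{2} \approx 33109.0$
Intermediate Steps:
$R = \frac{87}{2}$ ($R = - 2 \left(\left(-9\right) \left(- \frac{1}{8}\right) + \left(0 + 6\right) \left(- \frac{1}{16}\right)\right) \left(-29\right) = - 2 \left(\frac{9}{8} + 6 \left(- \frac{1}{16}\right)\right) \left(-29\right) = - 2 \left(\frac{9}{8} - \frac{3}{8}\right) \left(-29\right) = \left(-2\right) \frac{3}{4} \left(-29\right) = \left(- \frac{3}{2}\right) \left(-29\right) = \frac{87}{2} \approx 43.5$)
$\left(2259 + R\right) + 30806 = \left(2259 + \frac{87}{2}\right) + 30806 = \frac{4605}{2} + 30806 = \frac{66217}{2}$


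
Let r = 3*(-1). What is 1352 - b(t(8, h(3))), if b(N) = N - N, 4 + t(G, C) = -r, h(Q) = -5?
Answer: 1352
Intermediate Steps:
r = -3
t(G, C) = -1 (t(G, C) = -4 - 1*(-3) = -4 + 3 = -1)
b(N) = 0
1352 - b(t(8, h(3))) = 1352 - 1*0 = 1352 + 0 = 1352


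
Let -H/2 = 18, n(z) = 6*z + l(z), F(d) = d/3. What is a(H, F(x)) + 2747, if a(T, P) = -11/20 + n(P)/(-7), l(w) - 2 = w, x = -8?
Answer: 1154509/420 ≈ 2748.8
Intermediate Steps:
F(d) = d/3 (F(d) = d*(1/3) = d/3)
l(w) = 2 + w
n(z) = 2 + 7*z (n(z) = 6*z + (2 + z) = 2 + 7*z)
H = -36 (H = -2*18 = -36)
a(T, P) = -117/140 - P (a(T, P) = -11/20 + (2 + 7*P)/(-7) = -11*1/20 + (2 + 7*P)*(-1/7) = -11/20 + (-2/7 - P) = -117/140 - P)
a(H, F(x)) + 2747 = (-117/140 - (-8)/3) + 2747 = (-117/140 - 1*(-8/3)) + 2747 = (-117/140 + 8/3) + 2747 = 769/420 + 2747 = 1154509/420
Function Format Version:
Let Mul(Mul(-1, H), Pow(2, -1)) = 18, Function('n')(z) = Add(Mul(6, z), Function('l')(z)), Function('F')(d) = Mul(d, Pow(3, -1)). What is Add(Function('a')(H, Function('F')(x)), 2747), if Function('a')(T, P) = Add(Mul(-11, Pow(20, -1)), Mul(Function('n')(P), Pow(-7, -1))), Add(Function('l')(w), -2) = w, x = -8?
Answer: Rational(1154509, 420) ≈ 2748.8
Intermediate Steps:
Function('F')(d) = Mul(Rational(1, 3), d) (Function('F')(d) = Mul(d, Rational(1, 3)) = Mul(Rational(1, 3), d))
Function('l')(w) = Add(2, w)
Function('n')(z) = Add(2, Mul(7, z)) (Function('n')(z) = Add(Mul(6, z), Add(2, z)) = Add(2, Mul(7, z)))
H = -36 (H = Mul(-2, 18) = -36)
Function('a')(T, P) = Add(Rational(-117, 140), Mul(-1, P)) (Function('a')(T, P) = Add(Mul(-11, Pow(20, -1)), Mul(Add(2, Mul(7, P)), Pow(-7, -1))) = Add(Mul(-11, Rational(1, 20)), Mul(Add(2, Mul(7, P)), Rational(-1, 7))) = Add(Rational(-11, 20), Add(Rational(-2, 7), Mul(-1, P))) = Add(Rational(-117, 140), Mul(-1, P)))
Add(Function('a')(H, Function('F')(x)), 2747) = Add(Add(Rational(-117, 140), Mul(-1, Mul(Rational(1, 3), -8))), 2747) = Add(Add(Rational(-117, 140), Mul(-1, Rational(-8, 3))), 2747) = Add(Add(Rational(-117, 140), Rational(8, 3)), 2747) = Add(Rational(769, 420), 2747) = Rational(1154509, 420)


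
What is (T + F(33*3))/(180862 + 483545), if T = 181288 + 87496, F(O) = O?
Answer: 268883/664407 ≈ 0.40470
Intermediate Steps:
T = 268784
(T + F(33*3))/(180862 + 483545) = (268784 + 33*3)/(180862 + 483545) = (268784 + 99)/664407 = 268883*(1/664407) = 268883/664407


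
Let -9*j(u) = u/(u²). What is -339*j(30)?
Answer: 113/90 ≈ 1.2556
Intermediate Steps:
j(u) = -1/(9*u) (j(u) = -u/(9*(u²)) = -u/(9*u²) = -1/(9*u))
-339*j(30) = -(-113)/(3*30) = -339*(-1/270) = 113/90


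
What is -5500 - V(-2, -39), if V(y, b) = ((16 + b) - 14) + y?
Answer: -5461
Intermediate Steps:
V(y, b) = 2 + b + y (V(y, b) = (2 + b) + y = 2 + b + y)
-5500 - V(-2, -39) = -5500 - (2 - 39 - 2) = -5500 - 1*(-39) = -5500 + 39 = -5461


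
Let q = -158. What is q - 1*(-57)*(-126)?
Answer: -7340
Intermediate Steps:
q - 1*(-57)*(-126) = -158 - 1*(-57)*(-126) = -158 + 57*(-126) = -158 - 7182 = -7340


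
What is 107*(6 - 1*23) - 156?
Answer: -1975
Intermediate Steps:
107*(6 - 1*23) - 156 = 107*(6 - 23) - 156 = 107*(-17) - 156 = -1819 - 156 = -1975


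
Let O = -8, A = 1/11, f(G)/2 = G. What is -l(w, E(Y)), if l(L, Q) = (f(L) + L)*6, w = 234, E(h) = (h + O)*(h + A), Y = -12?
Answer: -4212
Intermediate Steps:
f(G) = 2*G
A = 1/11 ≈ 0.090909
E(h) = (-8 + h)*(1/11 + h) (E(h) = (h - 8)*(h + 1/11) = (-8 + h)*(1/11 + h))
l(L, Q) = 18*L (l(L, Q) = (2*L + L)*6 = (3*L)*6 = 18*L)
-l(w, E(Y)) = -18*234 = -1*4212 = -4212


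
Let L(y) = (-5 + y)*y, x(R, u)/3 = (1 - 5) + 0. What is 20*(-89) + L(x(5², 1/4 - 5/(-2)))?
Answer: -1576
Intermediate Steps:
x(R, u) = -12 (x(R, u) = 3*((1 - 5) + 0) = 3*(-4 + 0) = 3*(-4) = -12)
L(y) = y*(-5 + y)
20*(-89) + L(x(5², 1/4 - 5/(-2))) = 20*(-89) - 12*(-5 - 12) = -1780 - 12*(-17) = -1780 + 204 = -1576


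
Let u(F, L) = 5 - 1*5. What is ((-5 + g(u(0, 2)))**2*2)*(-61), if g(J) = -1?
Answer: -4392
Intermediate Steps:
u(F, L) = 0 (u(F, L) = 5 - 5 = 0)
((-5 + g(u(0, 2)))**2*2)*(-61) = ((-5 - 1)**2*2)*(-61) = ((-6)**2*2)*(-61) = (36*2)*(-61) = 72*(-61) = -4392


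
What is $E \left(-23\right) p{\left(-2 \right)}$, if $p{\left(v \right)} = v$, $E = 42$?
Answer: $1932$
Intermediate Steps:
$E \left(-23\right) p{\left(-2 \right)} = 42 \left(-23\right) \left(-2\right) = \left(-966\right) \left(-2\right) = 1932$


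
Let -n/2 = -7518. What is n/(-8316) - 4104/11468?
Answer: -614767/283833 ≈ -2.1659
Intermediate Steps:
n = 15036 (n = -2*(-7518) = 15036)
n/(-8316) - 4104/11468 = 15036/(-8316) - 4104/11468 = 15036*(-1/8316) - 4104*1/11468 = -179/99 - 1026/2867 = -614767/283833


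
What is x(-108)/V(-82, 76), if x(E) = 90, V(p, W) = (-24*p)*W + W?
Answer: 45/74822 ≈ 0.00060143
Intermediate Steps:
V(p, W) = W - 24*W*p (V(p, W) = -24*W*p + W = W - 24*W*p)
x(-108)/V(-82, 76) = 90/((76*(1 - 24*(-82)))) = 90/((76*(1 + 1968))) = 90/((76*1969)) = 90/149644 = 90*(1/149644) = 45/74822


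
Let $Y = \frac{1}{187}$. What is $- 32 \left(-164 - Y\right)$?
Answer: $\frac{981408}{187} \approx 5248.2$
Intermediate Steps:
$Y = \frac{1}{187} \approx 0.0053476$
$- 32 \left(-164 - Y\right) = - 32 \left(-164 - \frac{1}{187}\right) = \left(-32\right) \left(- \frac{30669}{187}\right) = \frac{981408}{187}$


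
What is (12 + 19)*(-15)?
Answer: -465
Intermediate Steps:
(12 + 19)*(-15) = 31*(-15) = -465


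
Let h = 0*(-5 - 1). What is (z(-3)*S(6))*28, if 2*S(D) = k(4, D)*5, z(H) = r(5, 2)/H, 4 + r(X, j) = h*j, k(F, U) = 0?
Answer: 0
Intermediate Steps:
h = 0 (h = 0*(-6) = 0)
r(X, j) = -4 (r(X, j) = -4 + 0*j = -4 + 0 = -4)
z(H) = -4/H
S(D) = 0 (S(D) = (0*5)/2 = (1/2)*0 = 0)
(z(-3)*S(6))*28 = (-4/(-3)*0)*28 = (-4*(-1/3)*0)*28 = ((4/3)*0)*28 = 0*28 = 0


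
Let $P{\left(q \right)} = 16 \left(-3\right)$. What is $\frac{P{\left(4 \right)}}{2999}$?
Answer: $- \frac{48}{2999} \approx -0.016005$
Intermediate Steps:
$P{\left(q \right)} = -48$
$\frac{P{\left(4 \right)}}{2999} = - \frac{48}{2999}$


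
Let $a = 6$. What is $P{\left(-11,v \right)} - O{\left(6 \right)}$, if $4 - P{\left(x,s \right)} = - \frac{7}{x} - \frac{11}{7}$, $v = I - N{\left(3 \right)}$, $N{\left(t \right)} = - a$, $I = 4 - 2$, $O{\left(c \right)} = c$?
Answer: $- \frac{82}{77} \approx -1.0649$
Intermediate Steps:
$I = 2$
$N{\left(t \right)} = -6$ ($N{\left(t \right)} = \left(-1\right) 6 = -6$)
$v = 8$ ($v = 2 - -6 = 2 + 6 = 8$)
$P{\left(x,s \right)} = \frac{39}{7} + \frac{7}{x}$ ($P{\left(x,s \right)} = 4 - \left(- \frac{7}{x} - \frac{11}{7}\right) = 4 - \left(- \frac{11}{7} - \frac{7}{x}\right) = 4 + \left(\frac{11}{7} + \frac{7}{x}\right) = \frac{39}{7} + \frac{7}{x}$)
$P{\left(-11,v \right)} - O{\left(6 \right)} = \left(\frac{39}{7} + \frac{7}{-11}\right) - 6 = \left(\frac{39}{7} + 7 \left(- \frac{1}{11}\right)\right) - 6 = \left(\frac{39}{7} - \frac{7}{11}\right) - 6 = \frac{380}{77} - 6 = - \frac{82}{77}$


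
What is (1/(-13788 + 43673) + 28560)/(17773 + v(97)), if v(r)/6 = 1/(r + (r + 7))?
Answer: 57185545267/35586848805 ≈ 1.6069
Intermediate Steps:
v(r) = 6/(7 + 2*r) (v(r) = 6/(r + (r + 7)) = 6/(r + (7 + r)) = 6/(7 + 2*r))
(1/(-13788 + 43673) + 28560)/(17773 + v(97)) = (1/(-13788 + 43673) + 28560)/(17773 + 6/(7 + 2*97)) = (1/29885 + 28560)/(17773 + 6/(7 + 194)) = (1/29885 + 28560)/(17773 + 6/201) = 853515601/(29885*(17773 + 6*(1/201))) = 853515601/(29885*(17773 + 2/67)) = 853515601/(29885*(1190793/67)) = (853515601/29885)*(67/1190793) = 57185545267/35586848805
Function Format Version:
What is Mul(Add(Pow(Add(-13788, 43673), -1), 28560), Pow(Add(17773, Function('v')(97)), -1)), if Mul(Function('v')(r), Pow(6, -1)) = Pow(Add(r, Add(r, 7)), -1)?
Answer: Rational(57185545267, 35586848805) ≈ 1.6069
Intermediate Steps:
Function('v')(r) = Mul(6, Pow(Add(7, Mul(2, r)), -1)) (Function('v')(r) = Mul(6, Pow(Add(r, Add(r, 7)), -1)) = Mul(6, Pow(Add(r, Add(7, r)), -1)) = Mul(6, Pow(Add(7, Mul(2, r)), -1)))
Mul(Add(Pow(Add(-13788, 43673), -1), 28560), Pow(Add(17773, Function('v')(97)), -1)) = Mul(Add(Pow(Add(-13788, 43673), -1), 28560), Pow(Add(17773, Mul(6, Pow(Add(7, Mul(2, 97)), -1))), -1)) = Mul(Add(Pow(29885, -1), 28560), Pow(Add(17773, Mul(6, Pow(Add(7, 194), -1))), -1)) = Mul(Add(Rational(1, 29885), 28560), Pow(Add(17773, Mul(6, Pow(201, -1))), -1)) = Mul(Rational(853515601, 29885), Pow(Add(17773, Mul(6, Rational(1, 201))), -1)) = Mul(Rational(853515601, 29885), Pow(Add(17773, Rational(2, 67)), -1)) = Mul(Rational(853515601, 29885), Pow(Rational(1190793, 67), -1)) = Mul(Rational(853515601, 29885), Rational(67, 1190793)) = Rational(57185545267, 35586848805)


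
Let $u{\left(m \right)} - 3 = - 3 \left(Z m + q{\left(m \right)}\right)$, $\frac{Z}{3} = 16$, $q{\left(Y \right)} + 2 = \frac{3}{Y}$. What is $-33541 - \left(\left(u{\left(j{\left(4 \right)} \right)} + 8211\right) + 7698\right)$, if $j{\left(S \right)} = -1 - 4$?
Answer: $- \frac{250904}{5} \approx -50181.0$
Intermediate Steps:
$q{\left(Y \right)} = -2 + \frac{3}{Y}$
$Z = 48$ ($Z = 3 \cdot 16 = 48$)
$j{\left(S \right)} = -5$
$u{\left(m \right)} = 9 - 144 m - \frac{9}{m}$ ($u{\left(m \right)} = 3 - 3 \left(48 m - \left(2 - \frac{3}{m}\right)\right) = 3 - 3 \left(-2 + \frac{3}{m} + 48 m\right) = 3 - \left(-6 + \frac{9}{m} + 144 m\right) = 9 - 144 m - \frac{9}{m}$)
$-33541 - \left(\left(u{\left(j{\left(4 \right)} \right)} + 8211\right) + 7698\right) = -33541 - \left(\left(\left(9 - -720 - \frac{9}{-5}\right) + 8211\right) + 7698\right) = -33541 - \left(\left(\left(9 + 720 - - \frac{9}{5}\right) + 8211\right) + 7698\right) = -33541 - \left(\left(\left(9 + 720 + \frac{9}{5}\right) + 8211\right) + 7698\right) = -33541 - \left(\left(\frac{3654}{5} + 8211\right) + 7698\right) = -33541 - \left(\frac{44709}{5} + 7698\right) = -33541 - \frac{83199}{5} = - \frac{250904}{5}$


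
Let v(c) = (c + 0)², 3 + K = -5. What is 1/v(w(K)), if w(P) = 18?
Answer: 1/324 ≈ 0.0030864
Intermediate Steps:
K = -8 (K = -3 - 5 = -8)
v(c) = c²
1/v(w(K)) = 1/(18²) = 1/324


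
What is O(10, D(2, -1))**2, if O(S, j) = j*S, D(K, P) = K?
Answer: 400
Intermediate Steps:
O(S, j) = S*j
O(10, D(2, -1))**2 = (10*2)**2 = 20**2 = 400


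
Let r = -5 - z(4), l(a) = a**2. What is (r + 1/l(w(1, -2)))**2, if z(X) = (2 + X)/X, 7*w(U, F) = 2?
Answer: 529/16 ≈ 33.063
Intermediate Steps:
w(U, F) = 2/7 (w(U, F) = (1/7)*2 = 2/7)
z(X) = (2 + X)/X
r = -13/2 (r = -5 - (2 + 4)/4 = -5 - 6/4 = -5 - 1*3/2 = -5 - 3/2 = -13/2 ≈ -6.5000)
(r + 1/l(w(1, -2)))**2 = (-13/2 + 1/((2/7)**2))**2 = (-13/2 + 1/(4/49))**2 = (-13/2 + 49/4)**2 = (23/4)**2 = 529/16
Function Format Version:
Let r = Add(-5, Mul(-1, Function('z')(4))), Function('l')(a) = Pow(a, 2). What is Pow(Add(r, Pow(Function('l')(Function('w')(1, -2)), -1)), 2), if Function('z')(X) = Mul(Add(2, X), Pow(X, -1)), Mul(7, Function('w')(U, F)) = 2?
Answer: Rational(529, 16) ≈ 33.063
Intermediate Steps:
Function('w')(U, F) = Rational(2, 7) (Function('w')(U, F) = Mul(Rational(1, 7), 2) = Rational(2, 7))
Function('z')(X) = Mul(Pow(X, -1), Add(2, X))
r = Rational(-13, 2) (r = Add(-5, Mul(-1, Mul(Pow(4, -1), Add(2, 4)))) = Add(-5, Mul(-1, Mul(Rational(1, 4), 6))) = Add(-5, Mul(-1, Rational(3, 2))) = Add(-5, Rational(-3, 2)) = Rational(-13, 2) ≈ -6.5000)
Pow(Add(r, Pow(Function('l')(Function('w')(1, -2)), -1)), 2) = Pow(Add(Rational(-13, 2), Pow(Pow(Rational(2, 7), 2), -1)), 2) = Pow(Add(Rational(-13, 2), Pow(Rational(4, 49), -1)), 2) = Pow(Add(Rational(-13, 2), Rational(49, 4)), 2) = Pow(Rational(23, 4), 2) = Rational(529, 16)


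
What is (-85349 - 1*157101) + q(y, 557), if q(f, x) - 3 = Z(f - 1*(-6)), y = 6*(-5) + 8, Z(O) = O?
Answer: -242463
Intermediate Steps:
y = -22 (y = -30 + 8 = -22)
q(f, x) = 9 + f (q(f, x) = 3 + (f - 1*(-6)) = 3 + (f + 6) = 3 + (6 + f) = 9 + f)
(-85349 - 1*157101) + q(y, 557) = (-85349 - 1*157101) + (9 - 22) = (-85349 - 157101) - 13 = -242450 - 13 = -242463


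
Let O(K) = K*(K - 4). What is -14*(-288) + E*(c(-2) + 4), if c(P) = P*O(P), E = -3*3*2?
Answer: 4392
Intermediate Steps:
O(K) = K*(-4 + K)
E = -18 (E = -9*2 = -18)
c(P) = P²*(-4 + P) (c(P) = P*(P*(-4 + P)) = P²*(-4 + P))
-14*(-288) + E*(c(-2) + 4) = -14*(-288) - 18*((-2)²*(-4 - 2) + 4) = 4032 - 18*(4*(-6) + 4) = 4032 - 18*(-24 + 4) = 4032 - 18*(-20) = 4032 + 360 = 4392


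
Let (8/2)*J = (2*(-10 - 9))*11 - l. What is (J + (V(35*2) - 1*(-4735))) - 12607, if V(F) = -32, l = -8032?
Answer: -12001/2 ≈ -6000.5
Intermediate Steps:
J = 3807/2 (J = ((2*(-10 - 9))*11 - 1*(-8032))/4 = ((2*(-19))*11 + 8032)/4 = (-38*11 + 8032)/4 = (-418 + 8032)/4 = (¼)*7614 = 3807/2 ≈ 1903.5)
(J + (V(35*2) - 1*(-4735))) - 12607 = (3807/2 + (-32 - 1*(-4735))) - 12607 = (3807/2 + (-32 + 4735)) - 12607 = (3807/2 + 4703) - 12607 = 13213/2 - 12607 = -12001/2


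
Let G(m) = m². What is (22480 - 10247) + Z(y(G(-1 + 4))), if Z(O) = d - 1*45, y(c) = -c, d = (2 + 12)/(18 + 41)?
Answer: 719106/59 ≈ 12188.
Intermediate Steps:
d = 14/59 ≈ 0.23729
Z(O) = -2641/59 (Z(O) = 14/59 - 1*45 = 14/59 - 45 = -2641/59)
(22480 - 10247) + Z(y(G(-1 + 4))) = (22480 - 10247) - 2641/59 = 12233 - 2641/59 = 719106/59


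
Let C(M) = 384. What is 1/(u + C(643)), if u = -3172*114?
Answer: -1/361224 ≈ -2.7684e-6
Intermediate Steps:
u = -361608
1/(u + C(643)) = 1/(-361608 + 384) = 1/(-361224) = -1/361224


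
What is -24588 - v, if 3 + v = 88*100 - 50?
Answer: -33335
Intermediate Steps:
v = 8747 (v = -3 + (88*100 - 50) = -3 + (8800 - 50) = -3 + 8750 = 8747)
-24588 - v = -24588 - 1*8747 = -24588 - 8747 = -33335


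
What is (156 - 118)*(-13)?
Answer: -494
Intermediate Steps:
(156 - 118)*(-13) = 38*(-13) = -494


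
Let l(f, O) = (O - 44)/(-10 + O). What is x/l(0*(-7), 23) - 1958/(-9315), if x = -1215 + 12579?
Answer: -458694154/65205 ≈ -7034.6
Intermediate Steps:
l(f, O) = (-44 + O)/(-10 + O)
x = 11364
x/l(0*(-7), 23) - 1958/(-9315) = 11364/(((-44 + 23)/(-10 + 23))) - 1958/(-9315) = 11364/((-21/13)) - 1958*(-1/9315) = 11364/(((1/13)*(-21))) + 1958/9315 = 11364/(-21/13) + 1958/9315 = 11364*(-13/21) + 1958/9315 = -49244/7 + 1958/9315 = -458694154/65205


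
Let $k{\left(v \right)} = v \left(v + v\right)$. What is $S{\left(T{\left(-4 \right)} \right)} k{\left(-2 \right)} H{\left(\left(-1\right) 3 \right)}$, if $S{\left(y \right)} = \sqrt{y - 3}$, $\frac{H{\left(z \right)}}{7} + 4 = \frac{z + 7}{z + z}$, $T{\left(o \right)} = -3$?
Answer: $- \frac{784 i \sqrt{6}}{3} \approx - 640.13 i$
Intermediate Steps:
$H{\left(z \right)} = -28 + \frac{7 \left(7 + z\right)}{2 z}$ ($H{\left(z \right)} = -28 + 7 \frac{z + 7}{z + z} = -28 + 7 \frac{7 + z}{2 z} = -28 + \frac{7 \left(7 + z\right)}{2 z}$)
$S{\left(y \right)} = \sqrt{-3 + y}$
$k{\left(v \right)} = 2 v^{2}$ ($k{\left(v \right)} = v 2 v = 2 v^{2}$)
$S{\left(T{\left(-4 \right)} \right)} k{\left(-2 \right)} H{\left(\left(-1\right) 3 \right)} = \sqrt{-3 - 3} \cdot 2 \left(-2\right)^{2} \frac{49 \left(1 - \left(-1\right) 3\right)}{2 \left(\left(-1\right) 3\right)} = \sqrt{-6} \cdot 2 \cdot 4 \frac{49 \left(1 - -3\right)}{2 \left(-3\right)} = i \sqrt{6} \cdot 8 \cdot \frac{49}{2} \left(- \frac{1}{3}\right) \left(1 + 3\right) = 8 i \sqrt{6} \cdot \frac{49}{2} \left(- \frac{1}{3}\right) 4 = 8 i \sqrt{6} \left(- \frac{98}{3}\right) = - \frac{784 i \sqrt{6}}{3}$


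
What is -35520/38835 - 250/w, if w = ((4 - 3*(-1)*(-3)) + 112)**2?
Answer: -27758482/29641461 ≈ -0.93647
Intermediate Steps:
w = 11449 (w = ((4 + 3*(-3)) + 112)**2 = ((4 - 9) + 112)**2 = (-5 + 112)**2 = 107**2 = 11449)
-35520/38835 - 250/w = -35520/38835 - 250/11449 = -35520*1/38835 - 250*1/11449 = -2368/2589 - 250/11449 = -27758482/29641461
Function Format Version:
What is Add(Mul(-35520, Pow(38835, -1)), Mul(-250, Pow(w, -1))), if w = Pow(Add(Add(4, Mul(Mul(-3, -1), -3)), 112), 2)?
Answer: Rational(-27758482, 29641461) ≈ -0.93647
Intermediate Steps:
w = 11449 (w = Pow(Add(Add(4, Mul(3, -3)), 112), 2) = Pow(Add(Add(4, -9), 112), 2) = Pow(Add(-5, 112), 2) = Pow(107, 2) = 11449)
Add(Mul(-35520, Pow(38835, -1)), Mul(-250, Pow(w, -1))) = Add(Mul(-35520, Pow(38835, -1)), Mul(-250, Pow(11449, -1))) = Add(Mul(-35520, Rational(1, 38835)), Mul(-250, Rational(1, 11449))) = Add(Rational(-2368, 2589), Rational(-250, 11449)) = Rational(-27758482, 29641461)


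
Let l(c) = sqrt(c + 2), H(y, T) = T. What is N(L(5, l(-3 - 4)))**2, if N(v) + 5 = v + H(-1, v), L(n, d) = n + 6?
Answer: 289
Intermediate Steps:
l(c) = sqrt(2 + c)
L(n, d) = 6 + n
N(v) = -5 + 2*v (N(v) = -5 + (v + v) = -5 + 2*v)
N(L(5, l(-3 - 4)))**2 = (-5 + 2*(6 + 5))**2 = (-5 + 2*11)**2 = (-5 + 22)**2 = 17**2 = 289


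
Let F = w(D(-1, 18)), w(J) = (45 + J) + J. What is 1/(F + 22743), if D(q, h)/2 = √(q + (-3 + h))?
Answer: 5697/129823180 - √14/129823180 ≈ 4.3854e-5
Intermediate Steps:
D(q, h) = 2*√(-3 + h + q) (D(q, h) = 2*√(q + (-3 + h)) = 2*√(-3 + h + q))
w(J) = 45 + 2*J
F = 45 + 4*√14 (F = 45 + 2*(2*√(-3 + 18 - 1)) = 45 + 2*(2*√14) = 45 + 4*√14 ≈ 59.967)
1/(F + 22743) = 1/((45 + 4*√14) + 22743) = 1/(22788 + 4*√14)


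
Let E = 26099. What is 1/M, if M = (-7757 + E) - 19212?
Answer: -1/870 ≈ -0.0011494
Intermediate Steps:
M = -870 (M = (-7757 + 26099) - 19212 = 18342 - 19212 = -870)
1/M = 1/(-870) = -1/870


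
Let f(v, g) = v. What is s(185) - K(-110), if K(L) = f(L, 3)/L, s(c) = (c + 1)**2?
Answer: 34595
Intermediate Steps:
s(c) = (1 + c)**2
K(L) = 1 (K(L) = L/L = 1)
s(185) - K(-110) = (1 + 185)**2 - 1*1 = 186**2 - 1 = 34596 - 1 = 34595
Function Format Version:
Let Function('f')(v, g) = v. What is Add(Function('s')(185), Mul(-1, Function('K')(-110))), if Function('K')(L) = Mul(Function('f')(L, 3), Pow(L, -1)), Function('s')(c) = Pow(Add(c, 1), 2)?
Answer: 34595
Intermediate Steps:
Function('s')(c) = Pow(Add(1, c), 2)
Function('K')(L) = 1 (Function('K')(L) = Mul(L, Pow(L, -1)) = 1)
Add(Function('s')(185), Mul(-1, Function('K')(-110))) = Add(Pow(Add(1, 185), 2), Mul(-1, 1)) = Add(Pow(186, 2), -1) = Add(34596, -1) = 34595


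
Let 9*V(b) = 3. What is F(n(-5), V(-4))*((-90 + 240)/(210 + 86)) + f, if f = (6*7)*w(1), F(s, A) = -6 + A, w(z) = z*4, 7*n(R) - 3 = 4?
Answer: 24439/148 ≈ 165.13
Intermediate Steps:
n(R) = 1 (n(R) = 3/7 + (⅐)*4 = 3/7 + 4/7 = 1)
V(b) = ⅓ (V(b) = (⅑)*3 = ⅓)
w(z) = 4*z
f = 168 (f = (6*7)*(4*1) = 42*4 = 168)
F(n(-5), V(-4))*((-90 + 240)/(210 + 86)) + f = (-6 + ⅓)*((-90 + 240)/(210 + 86)) + 168 = -850/296 + 168 = -17/3*75/148 + 168 = -425/148 + 168 = 24439/148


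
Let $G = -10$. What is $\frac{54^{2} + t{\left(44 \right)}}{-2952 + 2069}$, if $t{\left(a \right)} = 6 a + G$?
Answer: $- \frac{3170}{883} \approx -3.59$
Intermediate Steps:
$t{\left(a \right)} = -10 + 6 a$ ($t{\left(a \right)} = 6 a - 10 = -10 + 6 a$)
$\frac{54^{2} + t{\left(44 \right)}}{-2952 + 2069} = \frac{54^{2} + \left(-10 + 6 \cdot 44\right)}{-2952 + 2069} = \frac{2916 + \left(-10 + 264\right)}{-883} = \left(2916 + 254\right) \left(- \frac{1}{883}\right) = 3170 \left(- \frac{1}{883}\right) = - \frac{3170}{883}$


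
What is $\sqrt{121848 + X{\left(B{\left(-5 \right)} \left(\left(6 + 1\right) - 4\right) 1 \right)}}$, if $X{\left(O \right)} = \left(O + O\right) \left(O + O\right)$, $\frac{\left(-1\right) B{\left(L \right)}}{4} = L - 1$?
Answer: $2 \sqrt{35646} \approx 377.6$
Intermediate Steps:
$B{\left(L \right)} = 4 - 4 L$ ($B{\left(L \right)} = - 4 \left(L - 1\right) = - 4 \left(-1 + L\right) = 4 - 4 L$)
$X{\left(O \right)} = 4 O^{2}$ ($X{\left(O \right)} = 2 O 2 O = 4 O^{2}$)
$\sqrt{121848 + X{\left(B{\left(-5 \right)} \left(\left(6 + 1\right) - 4\right) 1 \right)}} = \sqrt{121848 + 4 \left(\left(4 - -20\right) \left(\left(6 + 1\right) - 4\right) 1\right)^{2}} = \sqrt{121848 + 4 \left(\left(4 + 20\right) \left(7 - 4\right) 1\right)^{2}} = \sqrt{121848 + 4 \left(24 \cdot 3 \cdot 1\right)^{2}} = \sqrt{121848 + 4 \left(72 \cdot 1\right)^{2}} = \sqrt{121848 + 4 \cdot 72^{2}} = \sqrt{121848 + 4 \cdot 5184} = \sqrt{121848 + 20736} = \sqrt{142584} = 2 \sqrt{35646}$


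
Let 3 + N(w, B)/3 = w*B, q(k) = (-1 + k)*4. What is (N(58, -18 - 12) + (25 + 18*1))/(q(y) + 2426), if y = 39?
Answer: -2593/1289 ≈ -2.0116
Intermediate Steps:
q(k) = -4 + 4*k
N(w, B) = -9 + 3*B*w (N(w, B) = -9 + 3*(w*B) = -9 + 3*(B*w) = -9 + 3*B*w)
(N(58, -18 - 12) + (25 + 18*1))/(q(y) + 2426) = ((-9 + 3*(-18 - 12)*58) + (25 + 18*1))/((-4 + 4*39) + 2426) = ((-9 + 3*(-30)*58) + (25 + 18))/((-4 + 156) + 2426) = ((-9 - 5220) + 43)/(152 + 2426) = (-5229 + 43)/2578 = -5186*1/2578 = -2593/1289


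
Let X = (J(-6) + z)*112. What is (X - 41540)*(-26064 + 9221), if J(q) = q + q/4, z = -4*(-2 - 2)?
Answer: 683623684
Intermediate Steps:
z = 16 (z = -4*(-4) = 16)
J(q) = 5*q/4 (J(q) = q + q*(¼) = q + q/4 = 5*q/4)
X = 952 (X = ((5/4)*(-6) + 16)*112 = (-15/2 + 16)*112 = (17/2)*112 = 952)
(X - 41540)*(-26064 + 9221) = (952 - 41540)*(-26064 + 9221) = -40588*(-16843) = 683623684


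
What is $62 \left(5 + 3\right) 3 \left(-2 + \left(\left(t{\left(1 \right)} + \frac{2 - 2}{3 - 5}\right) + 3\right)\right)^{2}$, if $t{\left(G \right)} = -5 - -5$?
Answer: $1488$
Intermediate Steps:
$t{\left(G \right)} = 0$ ($t{\left(G \right)} = -5 + 5 = 0$)
$62 \left(5 + 3\right) 3 \left(-2 + \left(\left(t{\left(1 \right)} + \frac{2 - 2}{3 - 5}\right) + 3\right)\right)^{2} = 62 \left(5 + 3\right) 3 \left(-2 + \left(\left(0 + \frac{2 - 2}{3 - 5}\right) + 3\right)\right)^{2} = 62 \cdot 8 \cdot 3 \left(-2 + \left(\left(0 + \frac{0}{-2}\right) + 3\right)\right)^{2} = 62 \cdot 24 \left(-2 + \left(\left(0 + 0 \left(- \frac{1}{2}\right)\right) + 3\right)\right)^{2} = 1488 \left(-2 + \left(\left(0 + 0\right) + 3\right)\right)^{2} = 1488 \left(-2 + \left(0 + 3\right)\right)^{2} = 1488 \left(-2 + 3\right)^{2} = 1488 \cdot 1^{2} = 1488 \cdot 1 = 1488$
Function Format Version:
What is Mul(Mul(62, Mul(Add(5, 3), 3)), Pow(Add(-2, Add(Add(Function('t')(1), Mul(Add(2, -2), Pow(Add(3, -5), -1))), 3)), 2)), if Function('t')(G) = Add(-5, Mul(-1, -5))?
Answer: 1488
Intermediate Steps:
Function('t')(G) = 0 (Function('t')(G) = Add(-5, 5) = 0)
Mul(Mul(62, Mul(Add(5, 3), 3)), Pow(Add(-2, Add(Add(Function('t')(1), Mul(Add(2, -2), Pow(Add(3, -5), -1))), 3)), 2)) = Mul(Mul(62, Mul(Add(5, 3), 3)), Pow(Add(-2, Add(Add(0, Mul(Add(2, -2), Pow(Add(3, -5), -1))), 3)), 2)) = Mul(Mul(62, Mul(8, 3)), Pow(Add(-2, Add(Add(0, Mul(0, Pow(-2, -1))), 3)), 2)) = Mul(Mul(62, 24), Pow(Add(-2, Add(Add(0, Mul(0, Rational(-1, 2))), 3)), 2)) = Mul(1488, Pow(Add(-2, Add(Add(0, 0), 3)), 2)) = Mul(1488, Pow(Add(-2, Add(0, 3)), 2)) = Mul(1488, Pow(Add(-2, 3), 2)) = Mul(1488, Pow(1, 2)) = Mul(1488, 1) = 1488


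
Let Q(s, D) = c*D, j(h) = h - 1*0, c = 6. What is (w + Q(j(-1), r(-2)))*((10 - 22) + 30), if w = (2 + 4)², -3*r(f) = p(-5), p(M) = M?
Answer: 828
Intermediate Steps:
r(f) = 5/3 (r(f) = -⅓*(-5) = 5/3)
j(h) = h (j(h) = h + 0 = h)
Q(s, D) = 6*D
w = 36 (w = 6² = 36)
(w + Q(j(-1), r(-2)))*((10 - 22) + 30) = (36 + 6*(5/3))*((10 - 22) + 30) = (36 + 10)*(-12 + 30) = 46*18 = 828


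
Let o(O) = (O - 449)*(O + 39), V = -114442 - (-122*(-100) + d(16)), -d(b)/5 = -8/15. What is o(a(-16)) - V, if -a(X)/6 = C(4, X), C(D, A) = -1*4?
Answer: 299609/3 ≈ 99870.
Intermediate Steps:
d(b) = 8/3 (d(b) = -(-40)/15 = -5*(-8/15) = 8/3)
C(D, A) = -4
a(X) = 24 (a(X) = -6*(-4) = 24)
V = -379934/3 (V = -114442 - (-122*(-100) + 8/3) = -114442 - (12200 + 8/3) = -114442 - 1*36608/3 = -114442 - 36608/3 = -379934/3 ≈ -1.2664e+5)
o(O) = (-449 + O)*(39 + O)
o(a(-16)) - V = (-17511 + 24² - 410*24) - 1*(-379934/3) = (-17511 + 576 - 9840) + 379934/3 = -26775 + 379934/3 = 299609/3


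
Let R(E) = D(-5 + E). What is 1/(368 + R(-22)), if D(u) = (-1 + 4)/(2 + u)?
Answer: 25/9197 ≈ 0.0027183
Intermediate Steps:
D(u) = 3/(2 + u)
R(E) = 3/(-3 + E) (R(E) = 3/(2 + (-5 + E)) = 3/(-3 + E))
1/(368 + R(-22)) = 1/(368 + 3/(-3 - 22)) = 1/(368 + 3/(-25)) = 1/(368 + 3*(-1/25)) = 1/(368 - 3/25) = 1/(9197/25) = 25/9197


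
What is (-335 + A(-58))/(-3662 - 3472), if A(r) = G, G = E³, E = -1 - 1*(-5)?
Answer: 271/7134 ≈ 0.037987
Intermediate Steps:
E = 4 (E = -1 + 5 = 4)
G = 64 (G = 4³ = 64)
A(r) = 64
(-335 + A(-58))/(-3662 - 3472) = (-335 + 64)/(-3662 - 3472) = -271/(-7134) = -271*(-1/7134) = 271/7134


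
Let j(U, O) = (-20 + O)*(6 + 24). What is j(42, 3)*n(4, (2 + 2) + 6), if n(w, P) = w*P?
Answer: -20400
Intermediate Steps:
j(U, O) = -600 + 30*O (j(U, O) = (-20 + O)*30 = -600 + 30*O)
n(w, P) = P*w
j(42, 3)*n(4, (2 + 2) + 6) = (-600 + 30*3)*(((2 + 2) + 6)*4) = (-600 + 90)*((4 + 6)*4) = -5100*4 = -510*40 = -20400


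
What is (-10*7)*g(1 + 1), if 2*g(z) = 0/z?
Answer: 0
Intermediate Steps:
g(z) = 0 (g(z) = (0/z)/2 = (½)*0 = 0)
(-10*7)*g(1 + 1) = -10*7*0 = -70*0 = 0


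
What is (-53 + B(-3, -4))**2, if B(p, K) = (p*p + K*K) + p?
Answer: 961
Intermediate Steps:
B(p, K) = p + K**2 + p**2 (B(p, K) = (p**2 + K**2) + p = (K**2 + p**2) + p = p + K**2 + p**2)
(-53 + B(-3, -4))**2 = (-53 + (-3 + (-4)**2 + (-3)**2))**2 = (-53 + (-3 + 16 + 9))**2 = (-53 + 22)**2 = (-31)**2 = 961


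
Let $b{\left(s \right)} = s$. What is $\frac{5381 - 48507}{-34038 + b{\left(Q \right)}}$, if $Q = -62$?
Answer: $\frac{21563}{17050} \approx 1.2647$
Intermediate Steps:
$\frac{5381 - 48507}{-34038 + b{\left(Q \right)}} = \frac{5381 - 48507}{-34038 - 62} = - \frac{43126}{-34100} = \left(-43126\right) \left(- \frac{1}{34100}\right) = \frac{21563}{17050}$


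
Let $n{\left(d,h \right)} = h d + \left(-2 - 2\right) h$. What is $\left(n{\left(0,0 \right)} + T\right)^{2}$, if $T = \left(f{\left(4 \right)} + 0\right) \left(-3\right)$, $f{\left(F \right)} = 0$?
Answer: $0$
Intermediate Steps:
$n{\left(d,h \right)} = - 4 h + d h$ ($n{\left(d,h \right)} = d h - 4 h = - 4 h + d h$)
$T = 0$ ($T = \left(0 + 0\right) \left(-3\right) = 0 \left(-3\right) = 0$)
$\left(n{\left(0,0 \right)} + T\right)^{2} = \left(0 \left(-4 + 0\right) + 0\right)^{2} = \left(0 \left(-4\right) + 0\right)^{2} = \left(0 + 0\right)^{2} = 0^{2} = 0$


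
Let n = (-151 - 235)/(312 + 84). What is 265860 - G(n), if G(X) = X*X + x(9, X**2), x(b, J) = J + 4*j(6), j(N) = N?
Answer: 5210880023/19602 ≈ 2.6583e+5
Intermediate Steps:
x(b, J) = 24 + J (x(b, J) = J + 4*6 = J + 24 = 24 + J)
n = -193/198 (n = -386/396 = -386*1/396 = -193/198 ≈ -0.97475)
G(X) = 24 + 2*X**2 (G(X) = X*X + (24 + X**2) = X**2 + (24 + X**2) = 24 + 2*X**2)
265860 - G(n) = 265860 - (24 + 2*(-193/198)**2) = 265860 - (24 + 2*(37249/39204)) = 265860 - (24 + 37249/19602) = 265860 - 1*507697/19602 = 265860 - 507697/19602 = 5210880023/19602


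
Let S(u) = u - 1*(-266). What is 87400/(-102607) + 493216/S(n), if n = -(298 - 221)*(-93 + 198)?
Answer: -51290794712/802284133 ≈ -63.931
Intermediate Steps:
n = -8085 (n = -77*105 = -1*8085 = -8085)
S(u) = 266 + u (S(u) = u + 266 = 266 + u)
87400/(-102607) + 493216/S(n) = 87400/(-102607) + 493216/(266 - 8085) = 87400*(-1/102607) + 493216/(-7819) = -87400/102607 + 493216*(-1/7819) = -87400/102607 - 493216/7819 = -51290794712/802284133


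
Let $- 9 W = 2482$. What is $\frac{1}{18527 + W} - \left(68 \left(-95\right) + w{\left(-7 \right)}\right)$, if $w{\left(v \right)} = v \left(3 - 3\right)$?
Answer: $\frac{1061126069}{164261} \approx 6460.0$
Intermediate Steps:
$w{\left(v \right)} = 0$ ($w{\left(v \right)} = v 0 = 0$)
$W = - \frac{2482}{9}$ ($W = \left(- \frac{1}{9}\right) 2482 = - \frac{2482}{9} \approx -275.78$)
$\frac{1}{18527 + W} - \left(68 \left(-95\right) + w{\left(-7 \right)}\right) = \frac{1}{18527 - \frac{2482}{9}} - \left(68 \left(-95\right) + 0\right) = \frac{1}{\frac{164261}{9}} - \left(-6460 + 0\right) = \frac{9}{164261} - -6460 = \frac{9}{164261} + 6460 = \frac{1061126069}{164261}$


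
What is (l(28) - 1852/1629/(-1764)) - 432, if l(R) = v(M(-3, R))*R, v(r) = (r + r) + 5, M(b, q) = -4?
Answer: -370688261/718389 ≈ -516.00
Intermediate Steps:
v(r) = 5 + 2*r (v(r) = 2*r + 5 = 5 + 2*r)
l(R) = -3*R (l(R) = (5 + 2*(-4))*R = (5 - 8)*R = -3*R)
(l(28) - 1852/1629/(-1764)) - 432 = (-3*28 - 1852/1629/(-1764)) - 432 = (-84 - 1852*1/1629*(-1/1764)) - 432 = (-84 - 1852/1629*(-1/1764)) - 432 = (-84 + 463/718389) - 432 = -60344213/718389 - 432 = -370688261/718389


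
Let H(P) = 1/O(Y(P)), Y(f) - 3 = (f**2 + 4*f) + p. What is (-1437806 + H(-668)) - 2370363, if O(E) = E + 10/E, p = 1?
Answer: -374613250170437059/98370962573 ≈ -3.8082e+6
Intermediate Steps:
Y(f) = 4 + f**2 + 4*f (Y(f) = 3 + ((f**2 + 4*f) + 1) = 3 + (1 + f**2 + 4*f) = 4 + f**2 + 4*f)
H(P) = 1/(4 + P**2 + 4*P + 10/(4 + P**2 + 4*P)) (H(P) = 1/((4 + P**2 + 4*P) + 10/(4 + P**2 + 4*P)) = 1/(4 + P**2 + 4*P + 10/(4 + P**2 + 4*P)))
(-1437806 + H(-668)) - 2370363 = (-1437806 + (4 + (-668)**2 + 4*(-668))/(10 + (4 + (-668)**2 + 4*(-668))**2)) - 2370363 = (-1437806 + (4 + 446224 - 2672)/(10 + (4 + 446224 - 2672)**2)) - 2370363 = (-1437806 + 443556/(10 + 443556**2)) - 2370363 = (-1437806 + 443556/(10 + 196741925136)) - 2370363 = (-1437806 + 443556/196741925146) - 2370363 = (-1437806 + (1/196741925146)*443556) - 2370363 = (-1437806 + 221778/98370962573) - 2370363 = -141438360213013060/98370962573 - 2370363 = -374613250170437059/98370962573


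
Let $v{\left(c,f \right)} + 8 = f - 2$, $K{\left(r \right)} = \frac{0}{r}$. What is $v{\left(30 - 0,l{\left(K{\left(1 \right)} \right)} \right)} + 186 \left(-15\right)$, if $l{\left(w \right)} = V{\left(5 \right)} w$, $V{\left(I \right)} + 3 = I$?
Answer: $-2800$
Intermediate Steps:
$K{\left(r \right)} = 0$
$V{\left(I \right)} = -3 + I$
$l{\left(w \right)} = 2 w$ ($l{\left(w \right)} = \left(-3 + 5\right) w = 2 w$)
$v{\left(c,f \right)} = -10 + f$ ($v{\left(c,f \right)} = -8 + \left(f - 2\right) = -8 + \left(-2 + f\right) = -10 + f$)
$v{\left(30 - 0,l{\left(K{\left(1 \right)} \right)} \right)} + 186 \left(-15\right) = \left(-10 + 2 \cdot 0\right) + 186 \left(-15\right) = \left(-10 + 0\right) - 2790 = -10 - 2790 = -2800$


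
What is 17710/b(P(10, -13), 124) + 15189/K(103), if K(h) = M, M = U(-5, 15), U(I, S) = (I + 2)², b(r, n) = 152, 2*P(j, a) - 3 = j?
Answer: 411353/228 ≈ 1804.2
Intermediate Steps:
P(j, a) = 3/2 + j/2
U(I, S) = (2 + I)²
M = 9 (M = (2 - 5)² = (-3)² = 9)
K(h) = 9
17710/b(P(10, -13), 124) + 15189/K(103) = 17710/152 + 15189/9 = 17710*(1/152) + 15189*(⅑) = 8855/76 + 5063/3 = 411353/228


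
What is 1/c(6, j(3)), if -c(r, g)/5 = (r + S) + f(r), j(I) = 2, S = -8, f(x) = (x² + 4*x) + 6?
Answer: -1/320 ≈ -0.0031250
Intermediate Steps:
f(x) = 6 + x² + 4*x
c(r, g) = 10 - 25*r - 5*r² (c(r, g) = -5*((r - 8) + (6 + r² + 4*r)) = -5*((-8 + r) + (6 + r² + 4*r)) = -5*(-2 + r² + 5*r) = 10 - 25*r - 5*r²)
1/c(6, j(3)) = 1/(10 - 25*6 - 5*6²) = 1/(10 - 150 - 5*36) = 1/(10 - 150 - 180) = 1/(-320) = -1/320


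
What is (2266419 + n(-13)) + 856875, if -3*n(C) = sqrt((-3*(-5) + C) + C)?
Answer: 3123294 - I*sqrt(11)/3 ≈ 3.1233e+6 - 1.1055*I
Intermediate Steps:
n(C) = -sqrt(15 + 2*C)/3 (n(C) = -sqrt((-3*(-5) + C) + C)/3 = -sqrt((15 + C) + C)/3 = -sqrt(15 + 2*C)/3)
(2266419 + n(-13)) + 856875 = (2266419 - sqrt(15 + 2*(-13))/3) + 856875 = (2266419 - sqrt(15 - 26)/3) + 856875 = (2266419 - I*sqrt(11)/3) + 856875 = 3123294 - I*sqrt(11)/3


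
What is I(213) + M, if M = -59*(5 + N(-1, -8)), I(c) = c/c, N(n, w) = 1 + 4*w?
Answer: 1535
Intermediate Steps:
I(c) = 1
M = 1534 (M = -59*(5 + (1 + 4*(-8))) = -59*(5 + (1 - 32)) = -59*(5 - 31) = -59*(-26) = 1534)
I(213) + M = 1 + 1534 = 1535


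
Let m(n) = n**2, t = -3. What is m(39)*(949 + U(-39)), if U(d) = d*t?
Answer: 1621386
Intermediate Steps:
U(d) = -3*d (U(d) = d*(-3) = -3*d)
m(39)*(949 + U(-39)) = 39**2*(949 - 3*(-39)) = 1521*(949 + 117) = 1521*1066 = 1621386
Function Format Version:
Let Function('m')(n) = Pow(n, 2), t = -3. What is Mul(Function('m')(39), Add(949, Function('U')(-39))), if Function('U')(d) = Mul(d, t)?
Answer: 1621386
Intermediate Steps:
Function('U')(d) = Mul(-3, d) (Function('U')(d) = Mul(d, -3) = Mul(-3, d))
Mul(Function('m')(39), Add(949, Function('U')(-39))) = Mul(Pow(39, 2), Add(949, Mul(-3, -39))) = Mul(1521, Add(949, 117)) = Mul(1521, 1066) = 1621386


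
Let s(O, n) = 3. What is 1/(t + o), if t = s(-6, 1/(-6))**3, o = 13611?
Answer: 1/13638 ≈ 7.3325e-5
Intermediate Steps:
t = 27 (t = 3**3 = 27)
1/(t + o) = 1/(27 + 13611) = 1/13638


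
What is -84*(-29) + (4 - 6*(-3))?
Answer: 2458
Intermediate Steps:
-84*(-29) + (4 - 6*(-3)) = 2436 + (4 + 18) = 2436 + 22 = 2458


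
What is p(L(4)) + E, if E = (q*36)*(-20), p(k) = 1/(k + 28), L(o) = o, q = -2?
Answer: 46081/32 ≈ 1440.0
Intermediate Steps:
p(k) = 1/(28 + k)
E = 1440 (E = -2*36*(-20) = -72*(-20) = 1440)
p(L(4)) + E = 1/(28 + 4) + 1440 = 1/32 + 1440 = 46081/32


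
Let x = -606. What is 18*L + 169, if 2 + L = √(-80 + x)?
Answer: 133 + 126*I*√14 ≈ 133.0 + 471.45*I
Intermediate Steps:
L = -2 + 7*I*√14 (L = -2 + √(-80 - 606) = -2 + √(-686) = -2 + 7*I*√14 ≈ -2.0 + 26.192*I)
18*L + 169 = 18*(-2 + 7*I*√14) + 169 = (-36 + 126*I*√14) + 169 = 133 + 126*I*√14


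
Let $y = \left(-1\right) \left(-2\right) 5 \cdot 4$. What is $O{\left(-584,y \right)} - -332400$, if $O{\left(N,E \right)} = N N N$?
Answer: $-198844304$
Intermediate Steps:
$y = 40$ ($y = 2 \cdot 5 \cdot 4 = 10 \cdot 4 = 40$)
$O{\left(N,E \right)} = N^{3}$ ($O{\left(N,E \right)} = N^{2} N = N^{3}$)
$O{\left(-584,y \right)} - -332400 = \left(-584\right)^{3} - -332400 = -199176704 + 332400 = -198844304$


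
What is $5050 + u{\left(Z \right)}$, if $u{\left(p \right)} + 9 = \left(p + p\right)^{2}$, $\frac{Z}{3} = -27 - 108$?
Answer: $661141$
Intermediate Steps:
$Z = -405$ ($Z = 3 \left(-27 - 108\right) = 3 \left(-135\right) = -405$)
$u{\left(p \right)} = -9 + 4 p^{2}$ ($u{\left(p \right)} = -9 + \left(p + p\right)^{2} = -9 + \left(2 p\right)^{2} = -9 + 4 p^{2}$)
$5050 + u{\left(Z \right)} = 5050 - \left(9 - 4 \left(-405\right)^{2}\right) = 5050 + \left(-9 + 4 \cdot 164025\right) = 5050 + \left(-9 + 656100\right) = 5050 + 656091 = 661141$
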